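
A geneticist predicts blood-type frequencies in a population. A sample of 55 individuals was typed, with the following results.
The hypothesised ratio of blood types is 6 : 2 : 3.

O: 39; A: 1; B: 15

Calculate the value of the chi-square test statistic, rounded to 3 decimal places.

Ratio total = 11. Expected counts: 55×6/11 = 30, 55×2/11 = 10, 55×3/11 = 15.
O: (39 − 30)²/30 = 81/30 = 2.7000
A: (1 − 10)²/10 = 81/10 = 8.1000
B: (15 − 15)²/15 = 0/15 = 0.0000
Sum = 10.800

10.800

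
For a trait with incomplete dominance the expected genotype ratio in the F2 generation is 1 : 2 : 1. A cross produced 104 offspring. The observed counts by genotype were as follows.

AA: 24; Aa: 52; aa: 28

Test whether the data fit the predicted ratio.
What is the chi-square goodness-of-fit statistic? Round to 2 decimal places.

Ratio total = 4. Expected counts: 104×1/4 = 26, 104×2/4 = 52, 104×1/4 = 26.
χ² = (24−26)²/26 + (52−52)²/52 + (28−26)²/26
   = 0.154 + 0.000 + 0.154
Sum = 0.31

0.31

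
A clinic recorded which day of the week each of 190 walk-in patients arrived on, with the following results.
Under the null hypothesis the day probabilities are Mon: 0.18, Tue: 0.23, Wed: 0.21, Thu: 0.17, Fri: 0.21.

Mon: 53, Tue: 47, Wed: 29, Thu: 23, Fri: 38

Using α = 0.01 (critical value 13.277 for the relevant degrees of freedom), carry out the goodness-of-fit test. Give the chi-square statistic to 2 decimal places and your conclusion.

Expected counts E_i = n·p_i: 190×0.18 = 34.2, 190×0.23 = 43.7, 190×0.21 = 39.9, 190×0.17 = 32.3, 190×0.21 = 39.9.
χ² = (53−34.2)²/34.2 + (47−43.7)²/43.7 + (29−39.9)²/39.9 + (23−32.3)²/32.3 + (38−39.9)²/39.9
   = 10.335 + 0.249 + 2.978 + 2.678 + 0.090
Sum = 16.33
df = 4. Since 16.33 > 13.277, we reject H₀.

16.33; reject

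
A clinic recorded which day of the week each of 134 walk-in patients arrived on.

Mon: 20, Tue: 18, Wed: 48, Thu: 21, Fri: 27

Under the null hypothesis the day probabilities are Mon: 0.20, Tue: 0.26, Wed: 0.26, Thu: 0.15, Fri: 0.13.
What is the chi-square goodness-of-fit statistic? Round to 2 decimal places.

20.14

Expected counts E_i = n·p_i: 134×0.20 = 26.8, 134×0.26 = 34.84, 134×0.26 = 34.84, 134×0.15 = 20.1, 134×0.13 = 17.42.
cat         O        E   (O−E)²/E
Mon        20     26.8      1.725
Tue        18    34.84      8.140
Wed        48    34.84      4.971
Thu        21     20.1      0.040
Fri        27    17.42      5.268
Sum = 20.14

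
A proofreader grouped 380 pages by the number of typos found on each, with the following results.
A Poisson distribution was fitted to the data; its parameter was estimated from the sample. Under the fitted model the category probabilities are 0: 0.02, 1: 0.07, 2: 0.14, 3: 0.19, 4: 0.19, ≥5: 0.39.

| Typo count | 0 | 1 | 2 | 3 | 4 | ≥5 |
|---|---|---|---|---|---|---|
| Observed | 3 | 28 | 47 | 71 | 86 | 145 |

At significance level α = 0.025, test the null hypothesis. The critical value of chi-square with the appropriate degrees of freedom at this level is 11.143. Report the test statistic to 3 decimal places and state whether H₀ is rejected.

Expected counts E_i = n·p_i: 380×0.02 = 7.6, 380×0.07 = 26.6, 380×0.14 = 53.2, 380×0.19 = 72.2, 380×0.19 = 72.2, 380×0.39 = 148.2.
cat         O        E   (O−E)²/E
0           3      7.6     2.7842
1          28     26.6     0.0737
2          47     53.2     0.7226
3          71     72.2     0.0199
4          86     72.2     2.6377
≥5        145    148.2     0.0691
Sum = 6.307
df = 4. Since 6.307 < 11.143, we do not reject H₀.

6.307; do not reject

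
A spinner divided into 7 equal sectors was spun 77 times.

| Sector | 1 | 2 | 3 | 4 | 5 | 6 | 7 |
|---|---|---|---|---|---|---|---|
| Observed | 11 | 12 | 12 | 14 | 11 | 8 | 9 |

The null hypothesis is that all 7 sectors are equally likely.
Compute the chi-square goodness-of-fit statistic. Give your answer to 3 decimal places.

2.182

Under H₀ each category has probability 1/7, so each expected count is 77/7 = 11.
1: (11 − 11)²/11 = 0/11 = 0.0000
2: (12 − 11)²/11 = 1/11 = 0.0909
3: (12 − 11)²/11 = 1/11 = 0.0909
4: (14 − 11)²/11 = 9/11 = 0.8182
5: (11 − 11)²/11 = 0/11 = 0.0000
6: (8 − 11)²/11 = 9/11 = 0.8182
7: (9 − 11)²/11 = 4/11 = 0.3636
Sum = 2.182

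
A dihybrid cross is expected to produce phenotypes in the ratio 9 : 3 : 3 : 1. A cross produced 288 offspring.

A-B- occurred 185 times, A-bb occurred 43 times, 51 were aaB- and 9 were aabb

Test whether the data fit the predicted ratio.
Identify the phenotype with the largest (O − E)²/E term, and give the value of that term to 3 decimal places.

Ratio total = 16. Expected counts: 288×9/16 = 162, 288×3/16 = 54, 288×3/16 = 54, 288×1/16 = 18.
χ² = (185−162)²/162 + (43−54)²/54 + (51−54)²/54 + (9−18)²/18
   = 3.2654 + 2.2407 + 0.1667 + 4.5000
The largest term is for aabb: 4.500.

aabb, 4.500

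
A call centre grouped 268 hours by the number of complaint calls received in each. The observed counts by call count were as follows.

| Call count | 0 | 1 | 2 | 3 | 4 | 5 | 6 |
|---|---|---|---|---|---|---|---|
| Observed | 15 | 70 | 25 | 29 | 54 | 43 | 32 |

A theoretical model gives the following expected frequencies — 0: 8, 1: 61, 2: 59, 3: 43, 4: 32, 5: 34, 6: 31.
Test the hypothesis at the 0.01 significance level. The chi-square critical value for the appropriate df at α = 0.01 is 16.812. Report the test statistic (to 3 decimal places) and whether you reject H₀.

cat         O        E   (O−E)²/E
0          15        8     6.1250
1          70       61     1.3279
2          25       59    19.5932
3          29       43     4.5581
4          54       32    15.1250
5          43       34     2.3824
6          32       31     0.0323
Sum = 49.144
df = 6. Since 49.144 > 16.812, we reject H₀.

49.144; reject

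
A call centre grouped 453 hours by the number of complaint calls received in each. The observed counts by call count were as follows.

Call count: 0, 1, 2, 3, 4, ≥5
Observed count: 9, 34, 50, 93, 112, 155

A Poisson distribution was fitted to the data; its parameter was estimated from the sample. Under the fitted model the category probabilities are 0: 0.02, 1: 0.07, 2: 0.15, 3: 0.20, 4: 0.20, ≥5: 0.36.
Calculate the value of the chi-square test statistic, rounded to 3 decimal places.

Expected counts E_i = n·p_i: 453×0.02 = 9.06, 453×0.07 = 31.71, 453×0.15 = 67.95, 453×0.20 = 90.6, 453×0.20 = 90.6, 453×0.36 = 163.08.
cat         O        E   (O−E)²/E
0           9     9.06     0.0004
1          34    31.71     0.1654
2          50    67.95     4.7418
3          93     90.6     0.0636
4         112     90.6     5.0547
≥5        155   163.08     0.4003
Sum = 10.426

10.426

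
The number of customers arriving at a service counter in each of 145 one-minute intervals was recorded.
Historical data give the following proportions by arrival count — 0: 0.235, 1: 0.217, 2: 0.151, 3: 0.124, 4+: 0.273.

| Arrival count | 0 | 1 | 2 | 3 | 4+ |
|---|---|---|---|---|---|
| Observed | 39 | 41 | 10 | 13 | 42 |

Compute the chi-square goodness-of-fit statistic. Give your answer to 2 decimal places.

Expected counts E_i = n·p_i: 145×0.235 = 34.075, 145×0.217 = 31.465, 145×0.151 = 21.895, 145×0.124 = 17.98, 145×0.273 = 39.585.
cat         O        E   (O−E)²/E
0          39   34.075      0.712
1          41   31.465      2.889
2          10   21.895      6.462
3          13    17.98      1.379
4+         42   39.585      0.147
Sum = 11.59

11.59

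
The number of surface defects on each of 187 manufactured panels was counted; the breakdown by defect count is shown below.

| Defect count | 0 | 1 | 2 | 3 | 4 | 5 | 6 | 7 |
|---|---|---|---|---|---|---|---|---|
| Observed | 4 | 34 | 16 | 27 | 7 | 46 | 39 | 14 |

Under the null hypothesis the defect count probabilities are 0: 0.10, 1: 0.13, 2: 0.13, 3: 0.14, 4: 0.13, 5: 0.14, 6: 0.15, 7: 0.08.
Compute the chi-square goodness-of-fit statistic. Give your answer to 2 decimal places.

49.95

Expected counts E_i = n·p_i: 187×0.10 = 18.7, 187×0.13 = 24.31, 187×0.13 = 24.31, 187×0.14 = 26.18, 187×0.13 = 24.31, 187×0.14 = 26.18, 187×0.15 = 28.05, 187×0.08 = 14.96.
cat         O        E   (O−E)²/E
0           4     18.7     11.556
1          34    24.31      3.862
2          16    24.31      2.841
3          27    26.18      0.026
4           7    24.31     12.326
5          46    26.18     15.005
6          39    28.05      4.275
7          14    14.96      0.062
Sum = 49.95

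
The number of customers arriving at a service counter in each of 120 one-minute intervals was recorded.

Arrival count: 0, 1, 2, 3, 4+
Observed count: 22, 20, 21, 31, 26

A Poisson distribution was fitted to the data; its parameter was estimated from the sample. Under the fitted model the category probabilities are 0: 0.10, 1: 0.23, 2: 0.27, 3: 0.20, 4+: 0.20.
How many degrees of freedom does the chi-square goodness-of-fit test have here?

There are k = 5 categories and 1 parameter estimated from the data, so df = 5 − 1 − 1 = 3.

3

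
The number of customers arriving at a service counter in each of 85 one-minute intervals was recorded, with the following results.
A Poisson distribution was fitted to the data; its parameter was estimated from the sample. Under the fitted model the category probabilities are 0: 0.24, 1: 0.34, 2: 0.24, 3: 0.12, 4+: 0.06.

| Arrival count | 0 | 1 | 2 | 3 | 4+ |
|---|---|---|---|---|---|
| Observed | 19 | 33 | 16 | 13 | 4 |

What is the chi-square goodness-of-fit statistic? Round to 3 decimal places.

Expected counts E_i = n·p_i: 85×0.24 = 20.4, 85×0.34 = 28.9, 85×0.24 = 20.4, 85×0.12 = 10.2, 85×0.06 = 5.1.
0: (19 − 20.4)²/20.4 = 1.96/20.4 = 0.0961
1: (33 − 28.9)²/28.9 = 16.81/28.9 = 0.5817
2: (16 − 20.4)²/20.4 = 19.36/20.4 = 0.9490
3: (13 − 10.2)²/10.2 = 7.84/10.2 = 0.7686
4+: (4 − 5.1)²/5.1 = 1.21/5.1 = 0.2373
Sum = 2.633

2.633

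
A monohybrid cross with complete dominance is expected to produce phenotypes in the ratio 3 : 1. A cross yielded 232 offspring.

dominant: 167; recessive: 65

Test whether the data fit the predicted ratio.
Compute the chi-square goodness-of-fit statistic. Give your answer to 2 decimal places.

Ratio total = 4. Expected counts: 232×3/4 = 174, 232×1/4 = 58.
χ² = (167−174)²/174 + (65−58)²/58
   = 0.282 + 0.845
Sum = 1.13

1.13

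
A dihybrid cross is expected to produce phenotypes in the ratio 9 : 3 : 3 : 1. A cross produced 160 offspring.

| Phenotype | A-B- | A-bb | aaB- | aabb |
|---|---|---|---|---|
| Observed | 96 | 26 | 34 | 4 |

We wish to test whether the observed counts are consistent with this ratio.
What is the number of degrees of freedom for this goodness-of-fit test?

There are k = 4 categories and no parameters were estimated from the data, so df = 4 − 1 = 3.

3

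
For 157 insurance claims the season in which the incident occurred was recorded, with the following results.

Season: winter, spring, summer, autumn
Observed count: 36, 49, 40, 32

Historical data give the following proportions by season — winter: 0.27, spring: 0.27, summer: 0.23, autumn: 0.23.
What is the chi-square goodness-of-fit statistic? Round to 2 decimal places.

Expected counts E_i = n·p_i: 157×0.27 = 42.39, 157×0.27 = 42.39, 157×0.23 = 36.11, 157×0.23 = 36.11.
winter: (36 − 42.39)²/42.39 = 40.8321/42.39 = 0.963
spring: (49 − 42.39)²/42.39 = 43.6921/42.39 = 1.031
summer: (40 − 36.11)²/36.11 = 15.1321/36.11 = 0.419
autumn: (32 − 36.11)²/36.11 = 16.8921/36.11 = 0.468
Sum = 2.88

2.88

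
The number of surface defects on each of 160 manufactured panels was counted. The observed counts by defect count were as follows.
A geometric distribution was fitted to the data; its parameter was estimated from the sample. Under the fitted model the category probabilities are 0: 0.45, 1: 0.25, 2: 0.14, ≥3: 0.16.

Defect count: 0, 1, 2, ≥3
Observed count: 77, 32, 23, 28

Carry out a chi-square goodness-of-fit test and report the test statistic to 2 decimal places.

2.19

Expected counts E_i = n·p_i: 160×0.45 = 72, 160×0.25 = 40, 160×0.14 = 22.4, 160×0.16 = 25.6.
χ² = (77−72)²/72 + (32−40)²/40 + (23−22.4)²/22.4 + (28−25.6)²/25.6
   = 0.347 + 1.600 + 0.016 + 0.225
Sum = 2.19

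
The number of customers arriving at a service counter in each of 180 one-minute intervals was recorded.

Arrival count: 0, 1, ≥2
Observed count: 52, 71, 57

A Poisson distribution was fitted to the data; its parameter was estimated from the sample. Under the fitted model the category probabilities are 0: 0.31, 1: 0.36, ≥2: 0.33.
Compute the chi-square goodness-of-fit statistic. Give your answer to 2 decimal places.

Expected counts E_i = n·p_i: 180×0.31 = 55.8, 180×0.36 = 64.8, 180×0.33 = 59.4.
cat         O        E   (O−E)²/E
0          52     55.8      0.259
1          71     64.8      0.593
≥2         57     59.4      0.097
Sum = 0.95

0.95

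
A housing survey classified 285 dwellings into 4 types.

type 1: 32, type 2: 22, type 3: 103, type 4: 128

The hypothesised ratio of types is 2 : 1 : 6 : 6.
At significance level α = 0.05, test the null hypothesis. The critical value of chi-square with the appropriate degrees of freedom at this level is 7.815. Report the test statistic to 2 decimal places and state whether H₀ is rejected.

4.20; do not reject

Ratio total = 15. Expected counts: 285×2/15 = 38, 285×1/15 = 19, 285×6/15 = 114, 285×6/15 = 114.
χ² = (32−38)²/38 + (22−19)²/19 + (103−114)²/114 + (128−114)²/114
   = 0.947 + 0.474 + 1.061 + 1.719
Sum = 4.20
df = 3. Since 4.20 < 7.815, we do not reject H₀.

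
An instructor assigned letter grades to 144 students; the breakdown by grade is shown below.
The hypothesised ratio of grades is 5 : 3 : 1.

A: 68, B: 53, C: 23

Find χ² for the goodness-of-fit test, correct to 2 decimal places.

5.38

Ratio total = 9. Expected counts: 144×5/9 = 80, 144×3/9 = 48, 144×1/9 = 16.
cat         O        E   (O−E)²/E
A          68       80      1.800
B          53       48      0.521
C          23       16      3.063
Sum = 5.38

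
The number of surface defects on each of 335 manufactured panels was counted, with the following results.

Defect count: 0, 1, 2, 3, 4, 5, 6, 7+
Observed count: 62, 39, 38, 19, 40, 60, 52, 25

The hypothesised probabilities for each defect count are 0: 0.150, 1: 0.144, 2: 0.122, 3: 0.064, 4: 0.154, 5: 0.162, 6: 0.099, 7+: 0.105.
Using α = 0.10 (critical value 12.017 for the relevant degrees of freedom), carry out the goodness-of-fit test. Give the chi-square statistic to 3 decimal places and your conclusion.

Expected counts E_i = n·p_i: 335×0.150 = 50.25, 335×0.144 = 48.24, 335×0.122 = 40.87, 335×0.064 = 21.44, 335×0.154 = 51.59, 335×0.162 = 54.27, 335×0.099 = 33.165, 335×0.105 = 35.175.
χ² = (62−50.25)²/50.25 + (39−48.24)²/48.24 + (38−40.87)²/40.87 + (19−21.44)²/21.44 + (40−51.59)²/51.59 + (60−54.27)²/54.27 + (52−33.165)²/33.165 + (25−35.175)²/35.175
   = 2.7475 + 1.7699 + 0.2015 + 0.2777 + 2.6038 + 0.6050 + 10.6967 + 2.9433
Sum = 21.845
df = 7. Since 21.845 > 12.017, we reject H₀.

21.845; reject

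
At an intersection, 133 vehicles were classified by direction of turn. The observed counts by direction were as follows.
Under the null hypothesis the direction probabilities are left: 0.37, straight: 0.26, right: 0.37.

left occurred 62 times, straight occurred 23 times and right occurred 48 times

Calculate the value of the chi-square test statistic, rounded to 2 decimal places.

Expected counts E_i = n·p_i: 133×0.37 = 49.21, 133×0.26 = 34.58, 133×0.37 = 49.21.
cat           O        E   (O−E)²/E
left         62    49.21      3.324
straight     23    34.58      3.878
right        48    49.21      0.030
Sum = 7.23

7.23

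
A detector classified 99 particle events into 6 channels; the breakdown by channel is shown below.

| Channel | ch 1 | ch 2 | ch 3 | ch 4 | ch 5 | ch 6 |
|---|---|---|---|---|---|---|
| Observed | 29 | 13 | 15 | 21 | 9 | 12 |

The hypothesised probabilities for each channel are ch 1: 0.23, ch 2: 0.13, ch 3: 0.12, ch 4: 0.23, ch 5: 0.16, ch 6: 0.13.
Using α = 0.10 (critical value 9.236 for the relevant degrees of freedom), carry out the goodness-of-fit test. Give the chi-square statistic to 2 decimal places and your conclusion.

Expected counts E_i = n·p_i: 99×0.23 = 22.77, 99×0.13 = 12.87, 99×0.12 = 11.88, 99×0.23 = 22.77, 99×0.16 = 15.84, 99×0.13 = 12.87.
cat         O        E   (O−E)²/E
ch 1       29    22.77      1.705
ch 2       13    12.87      0.001
ch 3       15    11.88      0.819
ch 4       21    22.77      0.138
ch 5        9    15.84      2.954
ch 6       12    12.87      0.059
Sum = 5.68
df = 5. Since 5.68 < 9.236, we do not reject H₀.

5.68; do not reject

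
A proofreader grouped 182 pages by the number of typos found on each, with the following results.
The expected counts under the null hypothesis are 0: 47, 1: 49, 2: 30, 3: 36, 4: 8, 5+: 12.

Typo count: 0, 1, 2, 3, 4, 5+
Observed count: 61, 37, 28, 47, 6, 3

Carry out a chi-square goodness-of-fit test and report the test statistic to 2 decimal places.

17.85

cat         O        E   (O−E)²/E
0          61       47      4.170
1          37       49      2.939
2          28       30      0.133
3          47       36      3.361
4           6        8      0.500
5+          3       12      6.750
Sum = 17.85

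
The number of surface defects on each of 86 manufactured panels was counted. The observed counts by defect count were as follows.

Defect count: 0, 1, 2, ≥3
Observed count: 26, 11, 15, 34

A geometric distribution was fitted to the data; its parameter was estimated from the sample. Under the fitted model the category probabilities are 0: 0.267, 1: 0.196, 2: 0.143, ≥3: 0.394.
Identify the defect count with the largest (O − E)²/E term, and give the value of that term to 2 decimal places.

Expected counts E_i = n·p_i: 86×0.267 = 22.962, 86×0.196 = 16.856, 86×0.143 = 12.298, 86×0.394 = 33.884.
cat         O        E   (O−E)²/E
0          26   22.962      0.402
1          11   16.856      2.034
2          15   12.298      0.594
≥3         34   33.884      0.000
The largest term is for 1: 2.03.

1, 2.03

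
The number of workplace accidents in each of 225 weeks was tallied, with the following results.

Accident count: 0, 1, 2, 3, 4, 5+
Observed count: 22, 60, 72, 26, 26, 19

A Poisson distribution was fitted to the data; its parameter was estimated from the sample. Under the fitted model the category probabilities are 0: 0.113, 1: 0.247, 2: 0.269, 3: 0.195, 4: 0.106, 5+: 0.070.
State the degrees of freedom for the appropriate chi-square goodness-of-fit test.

4

There are k = 6 categories and 1 parameter estimated from the data, so df = 6 − 1 − 1 = 4.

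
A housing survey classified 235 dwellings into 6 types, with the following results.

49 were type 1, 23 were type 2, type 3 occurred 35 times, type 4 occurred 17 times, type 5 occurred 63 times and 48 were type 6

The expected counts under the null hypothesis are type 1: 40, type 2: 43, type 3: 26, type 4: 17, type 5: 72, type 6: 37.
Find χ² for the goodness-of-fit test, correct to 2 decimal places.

type 1: (49 − 40)²/40 = 81/40 = 2.025
type 2: (23 − 43)²/43 = 400/43 = 9.302
type 3: (35 − 26)²/26 = 81/26 = 3.115
type 4: (17 − 17)²/17 = 0/17 = 0.000
type 5: (63 − 72)²/72 = 81/72 = 1.125
type 6: (48 − 37)²/37 = 121/37 = 3.270
Sum = 18.84

18.84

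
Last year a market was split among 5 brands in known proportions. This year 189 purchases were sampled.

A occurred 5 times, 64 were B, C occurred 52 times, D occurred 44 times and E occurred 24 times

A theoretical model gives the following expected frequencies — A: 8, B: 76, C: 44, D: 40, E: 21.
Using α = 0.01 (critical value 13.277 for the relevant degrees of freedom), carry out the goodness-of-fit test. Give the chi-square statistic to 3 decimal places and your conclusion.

5.303; do not reject

cat         O        E   (O−E)²/E
A           5        8     1.1250
B          64       76     1.8947
C          52       44     1.4545
D          44       40     0.4000
E          24       21     0.4286
Sum = 5.303
df = 4. Since 5.303 < 13.277, we do not reject H₀.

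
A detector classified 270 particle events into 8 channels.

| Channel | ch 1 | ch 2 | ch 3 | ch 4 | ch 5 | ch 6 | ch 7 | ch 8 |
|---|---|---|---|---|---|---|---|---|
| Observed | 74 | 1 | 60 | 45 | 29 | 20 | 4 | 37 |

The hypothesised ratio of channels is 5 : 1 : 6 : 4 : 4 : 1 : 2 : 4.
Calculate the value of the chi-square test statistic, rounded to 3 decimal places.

Ratio total = 27. Expected counts: 270×5/27 = 50, 270×1/27 = 10, 270×6/27 = 60, 270×4/27 = 40, 270×4/27 = 40, 270×1/27 = 10, 270×2/27 = 20, 270×4/27 = 40.
ch 1: (74 − 50)²/50 = 576/50 = 11.5200
ch 2: (1 − 10)²/10 = 81/10 = 8.1000
ch 3: (60 − 60)²/60 = 0/60 = 0.0000
ch 4: (45 − 40)²/40 = 25/40 = 0.6250
ch 5: (29 − 40)²/40 = 121/40 = 3.0250
ch 6: (20 − 10)²/10 = 100/10 = 10.0000
ch 7: (4 − 20)²/20 = 256/20 = 12.8000
ch 8: (37 − 40)²/40 = 9/40 = 0.2250
Sum = 46.295

46.295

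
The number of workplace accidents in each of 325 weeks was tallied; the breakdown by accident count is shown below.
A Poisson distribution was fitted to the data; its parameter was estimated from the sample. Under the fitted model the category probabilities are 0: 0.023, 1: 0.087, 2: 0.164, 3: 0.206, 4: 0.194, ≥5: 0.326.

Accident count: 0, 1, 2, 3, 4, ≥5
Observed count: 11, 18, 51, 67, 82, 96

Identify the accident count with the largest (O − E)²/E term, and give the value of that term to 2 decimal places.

Expected counts E_i = n·p_i: 325×0.023 = 7.475, 325×0.087 = 28.275, 325×0.164 = 53.3, 325×0.206 = 66.95, 325×0.194 = 63.05, 325×0.326 = 105.95.
cat         O        E   (O−E)²/E
0          11    7.475      1.662
1          18   28.275      3.734
2          51     53.3      0.099
3          67    66.95      0.000
4          82    63.05      5.696
≥5         96   105.95      0.934
The largest term is for 4: 5.70.

4, 5.70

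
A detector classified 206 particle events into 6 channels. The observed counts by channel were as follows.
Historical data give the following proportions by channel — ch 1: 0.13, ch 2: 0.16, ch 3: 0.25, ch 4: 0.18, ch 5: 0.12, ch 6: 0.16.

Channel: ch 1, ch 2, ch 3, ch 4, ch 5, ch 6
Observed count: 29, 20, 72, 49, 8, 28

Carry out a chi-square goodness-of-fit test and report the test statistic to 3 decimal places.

Expected counts E_i = n·p_i: 206×0.13 = 26.78, 206×0.16 = 32.96, 206×0.25 = 51.5, 206×0.18 = 37.08, 206×0.12 = 24.72, 206×0.16 = 32.96.
χ² = (29−26.78)²/26.78 + (20−32.96)²/32.96 + (72−51.5)²/51.5 + (49−37.08)²/37.08 + (8−24.72)²/24.72 + (28−32.96)²/32.96
   = 0.1840 + 5.0959 + 8.1602 + 3.8319 + 11.3090 + 0.7464
Sum = 29.327

29.327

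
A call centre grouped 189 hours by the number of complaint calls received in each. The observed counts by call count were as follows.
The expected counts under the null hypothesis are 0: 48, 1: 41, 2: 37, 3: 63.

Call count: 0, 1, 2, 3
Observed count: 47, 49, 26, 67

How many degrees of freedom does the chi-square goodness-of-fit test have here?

There are k = 4 categories and no parameters were estimated from the data, so df = 4 − 1 = 3.

3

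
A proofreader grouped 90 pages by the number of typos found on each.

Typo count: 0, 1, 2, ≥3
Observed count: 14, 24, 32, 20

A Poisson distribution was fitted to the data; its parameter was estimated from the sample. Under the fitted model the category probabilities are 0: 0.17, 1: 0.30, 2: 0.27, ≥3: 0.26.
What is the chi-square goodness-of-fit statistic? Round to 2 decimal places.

Expected counts E_i = n·p_i: 90×0.17 = 15.3, 90×0.30 = 27, 90×0.27 = 24.3, 90×0.26 = 23.4.
cat         O        E   (O−E)²/E
0          14     15.3      0.110
1          24       27      0.333
2          32     24.3      2.440
≥3         20     23.4      0.494
Sum = 3.38

3.38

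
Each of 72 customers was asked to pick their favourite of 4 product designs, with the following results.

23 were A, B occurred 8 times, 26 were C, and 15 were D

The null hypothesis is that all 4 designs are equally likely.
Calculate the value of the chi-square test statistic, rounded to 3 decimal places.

11.000

Expected count for each of the 4 categories: 72/4 = 18.
χ² = (23−18)²/18 + (8−18)²/18 + (26−18)²/18 + (15−18)²/18
   = 1.3889 + 5.5556 + 3.5556 + 0.5000
Sum = 11.000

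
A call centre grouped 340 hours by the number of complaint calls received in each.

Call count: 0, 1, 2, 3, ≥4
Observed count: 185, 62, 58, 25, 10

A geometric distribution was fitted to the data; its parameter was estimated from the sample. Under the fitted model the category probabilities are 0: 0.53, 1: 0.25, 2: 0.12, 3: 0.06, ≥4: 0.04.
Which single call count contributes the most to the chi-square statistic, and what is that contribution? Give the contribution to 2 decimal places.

2, 7.25

Expected counts E_i = n·p_i: 340×0.53 = 180.2, 340×0.25 = 85, 340×0.12 = 40.8, 340×0.06 = 20.4, 340×0.04 = 13.6.
χ² = (185−180.2)²/180.2 + (62−85)²/85 + (58−40.8)²/40.8 + (25−20.4)²/20.4 + (10−13.6)²/13.6
   = 0.128 + 6.224 + 7.251 + 1.037 + 0.953
The largest term is for 2: 7.25.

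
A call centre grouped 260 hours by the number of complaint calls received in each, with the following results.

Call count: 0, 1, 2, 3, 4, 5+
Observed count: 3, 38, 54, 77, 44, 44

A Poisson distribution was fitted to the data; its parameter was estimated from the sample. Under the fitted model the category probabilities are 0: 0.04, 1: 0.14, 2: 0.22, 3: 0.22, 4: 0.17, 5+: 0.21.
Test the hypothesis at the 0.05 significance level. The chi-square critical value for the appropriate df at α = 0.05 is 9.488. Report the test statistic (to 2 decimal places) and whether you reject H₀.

Expected counts E_i = n·p_i: 260×0.04 = 10.4, 260×0.14 = 36.4, 260×0.22 = 57.2, 260×0.22 = 57.2, 260×0.17 = 44.2, 260×0.21 = 54.6.
cat         O        E   (O−E)²/E
0           3     10.4      5.265
1          38     36.4      0.070
2          54     57.2      0.179
3          77     57.2      6.854
4          44     44.2      0.001
5+         44     54.6      2.058
Sum = 14.43
df = 4. Since 14.43 > 9.488, we reject H₀.

14.43; reject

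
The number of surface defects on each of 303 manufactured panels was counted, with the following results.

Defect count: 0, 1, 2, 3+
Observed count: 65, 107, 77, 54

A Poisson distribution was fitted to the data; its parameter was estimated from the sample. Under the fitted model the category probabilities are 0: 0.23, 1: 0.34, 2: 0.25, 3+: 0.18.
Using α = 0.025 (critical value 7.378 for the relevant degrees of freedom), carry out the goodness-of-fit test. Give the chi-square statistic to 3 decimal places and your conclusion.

0.495; do not reject

Expected counts E_i = n·p_i: 303×0.23 = 69.69, 303×0.34 = 103.02, 303×0.25 = 75.75, 303×0.18 = 54.54.
cat         O        E   (O−E)²/E
0          65    69.69     0.3156
1         107   103.02     0.1538
2          77    75.75     0.0206
3+         54    54.54     0.0053
Sum = 0.495
df = 2. Since 0.495 < 7.378, we do not reject H₀.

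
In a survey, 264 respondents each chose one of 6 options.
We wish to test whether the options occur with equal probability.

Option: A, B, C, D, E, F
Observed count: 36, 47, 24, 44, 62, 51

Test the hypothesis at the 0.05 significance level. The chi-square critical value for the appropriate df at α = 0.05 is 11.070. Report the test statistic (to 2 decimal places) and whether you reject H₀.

19.23; reject

Under H₀ each category has probability 1/6, so each expected count is 264/6 = 44.
A: (36 − 44)²/44 = 64/44 = 1.455
B: (47 − 44)²/44 = 9/44 = 0.205
C: (24 − 44)²/44 = 400/44 = 9.091
D: (44 − 44)²/44 = 0/44 = 0.000
E: (62 − 44)²/44 = 324/44 = 7.364
F: (51 − 44)²/44 = 49/44 = 1.114
Sum = 19.23
df = 5. Since 19.23 > 11.070, we reject H₀.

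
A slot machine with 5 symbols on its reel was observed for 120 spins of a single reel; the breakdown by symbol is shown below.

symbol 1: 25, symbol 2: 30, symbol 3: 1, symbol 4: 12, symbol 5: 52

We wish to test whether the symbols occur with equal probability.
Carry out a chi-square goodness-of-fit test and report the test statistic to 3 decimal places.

Expected count for each of the 5 categories: 120/5 = 24.
χ² = (25−24)²/24 + (30−24)²/24 + (1−24)²/24 + (12−24)²/24 + (52−24)²/24
   = 0.0417 + 1.5000 + 22.0417 + 6.0000 + 32.6667
Sum = 62.250

62.250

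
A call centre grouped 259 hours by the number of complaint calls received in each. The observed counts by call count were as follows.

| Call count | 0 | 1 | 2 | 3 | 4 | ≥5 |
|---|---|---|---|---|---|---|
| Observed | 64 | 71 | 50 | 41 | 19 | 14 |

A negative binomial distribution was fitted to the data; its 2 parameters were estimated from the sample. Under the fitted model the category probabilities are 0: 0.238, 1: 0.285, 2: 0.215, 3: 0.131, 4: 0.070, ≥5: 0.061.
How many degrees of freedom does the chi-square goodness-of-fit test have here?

There are k = 6 categories and 2 parameters estimated from the data, so df = 6 − 1 − 2 = 3.

3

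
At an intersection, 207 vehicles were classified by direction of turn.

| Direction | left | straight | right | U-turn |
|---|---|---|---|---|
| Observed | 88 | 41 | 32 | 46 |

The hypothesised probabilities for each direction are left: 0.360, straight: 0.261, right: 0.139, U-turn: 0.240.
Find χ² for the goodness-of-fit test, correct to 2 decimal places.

Expected counts E_i = n·p_i: 207×0.360 = 74.52, 207×0.261 = 54.027, 207×0.139 = 28.773, 207×0.240 = 49.68.
left: (88 − 74.52)²/74.52 = 181.7104/74.52 = 2.438
straight: (41 − 54.027)²/54.027 = 169.702729/54.027 = 3.141
right: (32 − 28.773)²/28.773 = 10.413529/28.773 = 0.362
U-turn: (46 − 49.68)²/49.68 = 13.5424/49.68 = 0.273
Sum = 6.21

6.21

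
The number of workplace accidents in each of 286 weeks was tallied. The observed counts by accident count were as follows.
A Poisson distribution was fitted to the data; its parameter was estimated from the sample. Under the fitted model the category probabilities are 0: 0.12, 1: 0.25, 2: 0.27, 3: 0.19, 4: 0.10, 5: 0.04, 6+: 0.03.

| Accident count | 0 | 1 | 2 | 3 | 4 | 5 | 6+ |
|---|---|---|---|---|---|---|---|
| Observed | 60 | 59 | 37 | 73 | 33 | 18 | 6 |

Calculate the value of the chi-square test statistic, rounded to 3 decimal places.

53.971

Expected counts E_i = n·p_i: 286×0.12 = 34.32, 286×0.25 = 71.5, 286×0.27 = 77.22, 286×0.19 = 54.34, 286×0.10 = 28.6, 286×0.04 = 11.44, 286×0.03 = 8.58.
χ² = (60−34.32)²/34.32 + (59−71.5)²/71.5 + (37−77.22)²/77.22 + (73−54.34)²/54.34 + (33−28.6)²/28.6 + (18−11.44)²/11.44 + (6−8.58)²/8.58
   = 19.2151 + 2.1853 + 20.9486 + 6.4077 + 0.6769 + 3.7617 + 0.7758
Sum = 53.971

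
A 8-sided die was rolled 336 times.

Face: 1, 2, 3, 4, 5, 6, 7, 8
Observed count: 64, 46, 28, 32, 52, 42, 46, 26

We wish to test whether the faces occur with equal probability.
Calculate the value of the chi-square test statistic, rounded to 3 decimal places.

Expected count for each of the 8 categories: 336/8 = 42.
cat         O        E   (O−E)²/E
1          64       42    11.5238
2          46       42     0.3810
3          28       42     4.6667
4          32       42     2.3810
5          52       42     2.3810
6          42       42     0.0000
7          46       42     0.3810
8          26       42     6.0952
Sum = 27.810

27.810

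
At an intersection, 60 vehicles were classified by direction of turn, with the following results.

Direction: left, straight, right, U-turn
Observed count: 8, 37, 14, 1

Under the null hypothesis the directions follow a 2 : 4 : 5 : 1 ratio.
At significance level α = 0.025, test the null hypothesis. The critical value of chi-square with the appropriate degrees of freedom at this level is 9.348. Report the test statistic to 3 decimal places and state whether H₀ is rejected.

22.890; reject

Ratio total = 12. Expected counts: 60×2/12 = 10, 60×4/12 = 20, 60×5/12 = 25, 60×1/12 = 5.
left: (8 − 10)²/10 = 4/10 = 0.4000
straight: (37 − 20)²/20 = 289/20 = 14.4500
right: (14 − 25)²/25 = 121/25 = 4.8400
U-turn: (1 − 5)²/5 = 16/5 = 3.2000
Sum = 22.890
df = 3. Since 22.890 > 9.348, we reject H₀.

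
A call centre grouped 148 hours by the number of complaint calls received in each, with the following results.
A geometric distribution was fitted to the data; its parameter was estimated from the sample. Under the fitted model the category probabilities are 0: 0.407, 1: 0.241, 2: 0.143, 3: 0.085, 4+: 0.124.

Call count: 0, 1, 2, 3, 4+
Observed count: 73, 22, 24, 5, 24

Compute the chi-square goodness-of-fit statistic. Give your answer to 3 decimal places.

Expected counts E_i = n·p_i: 148×0.407 = 60.236, 148×0.241 = 35.668, 148×0.143 = 21.164, 148×0.085 = 12.58, 148×0.124 = 18.352.
χ² = (73−60.236)²/60.236 + (22−35.668)²/35.668 + (24−21.164)²/21.164 + (5−12.58)²/12.58 + (24−18.352)²/18.352
   = 2.7047 + 5.2376 + 0.3800 + 4.5673 + 1.7382
Sum = 14.628

14.628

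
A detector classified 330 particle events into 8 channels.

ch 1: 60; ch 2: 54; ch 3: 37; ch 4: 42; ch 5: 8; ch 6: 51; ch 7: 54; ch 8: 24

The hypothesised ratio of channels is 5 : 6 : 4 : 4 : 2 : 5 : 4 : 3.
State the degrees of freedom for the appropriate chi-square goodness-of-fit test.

7

There are k = 8 categories and no parameters were estimated from the data, so df = 8 − 1 = 7.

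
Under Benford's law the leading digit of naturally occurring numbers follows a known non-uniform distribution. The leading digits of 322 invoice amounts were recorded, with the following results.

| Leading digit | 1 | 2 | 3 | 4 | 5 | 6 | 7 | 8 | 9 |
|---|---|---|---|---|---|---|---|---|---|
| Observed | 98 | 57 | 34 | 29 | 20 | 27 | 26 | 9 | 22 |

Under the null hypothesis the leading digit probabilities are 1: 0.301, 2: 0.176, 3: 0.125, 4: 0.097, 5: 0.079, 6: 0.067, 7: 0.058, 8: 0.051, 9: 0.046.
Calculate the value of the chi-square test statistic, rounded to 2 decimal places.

Expected counts E_i = n·p_i: 322×0.301 = 96.922, 322×0.176 = 56.672, 322×0.125 = 40.25, 322×0.097 = 31.234, 322×0.079 = 25.438, 322×0.067 = 21.574, 322×0.058 = 18.676, 322×0.051 = 16.422, 322×0.046 = 14.812.
1: (98 − 96.922)²/96.922 = 1.162084/96.922 = 0.012
2: (57 − 56.672)²/56.672 = 0.107584/56.672 = 0.002
3: (34 − 40.25)²/40.25 = 39.0625/40.25 = 0.970
4: (29 − 31.234)²/31.234 = 4.990756/31.234 = 0.160
5: (20 − 25.438)²/25.438 = 29.571844/25.438 = 1.163
6: (27 − 21.574)²/21.574 = 29.441476/21.574 = 1.365
7: (26 − 18.676)²/18.676 = 53.640976/18.676 = 2.872
8: (9 − 16.422)²/16.422 = 55.086084/16.422 = 3.354
9: (22 − 14.812)²/14.812 = 51.667344/14.812 = 3.488
Sum = 13.39

13.39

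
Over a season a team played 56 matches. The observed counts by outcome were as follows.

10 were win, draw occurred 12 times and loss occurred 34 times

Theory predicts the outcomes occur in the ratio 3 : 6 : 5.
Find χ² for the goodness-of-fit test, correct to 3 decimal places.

Ratio total = 14. Expected counts: 56×3/14 = 12, 56×6/14 = 24, 56×5/14 = 20.
χ² = (10−12)²/12 + (12−24)²/24 + (34−20)²/20
   = 0.3333 + 6.0000 + 9.8000
Sum = 16.133

16.133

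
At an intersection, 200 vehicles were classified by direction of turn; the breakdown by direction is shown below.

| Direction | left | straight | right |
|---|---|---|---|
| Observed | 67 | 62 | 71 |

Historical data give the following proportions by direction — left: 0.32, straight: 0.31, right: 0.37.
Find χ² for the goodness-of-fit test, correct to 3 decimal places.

0.262

Expected counts E_i = n·p_i: 200×0.32 = 64, 200×0.31 = 62, 200×0.37 = 74.
left: (67 − 64)²/64 = 9/64 = 0.1406
straight: (62 − 62)²/62 = 0/62 = 0.0000
right: (71 − 74)²/74 = 9/74 = 0.1216
Sum = 0.262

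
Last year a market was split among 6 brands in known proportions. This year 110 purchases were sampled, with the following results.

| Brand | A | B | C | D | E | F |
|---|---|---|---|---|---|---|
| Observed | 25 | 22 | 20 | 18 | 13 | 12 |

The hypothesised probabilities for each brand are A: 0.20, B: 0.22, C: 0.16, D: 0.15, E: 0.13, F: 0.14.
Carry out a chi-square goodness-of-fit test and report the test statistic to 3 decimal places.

Expected counts E_i = n·p_i: 110×0.20 = 22, 110×0.22 = 24.2, 110×0.16 = 17.6, 110×0.15 = 16.5, 110×0.13 = 14.3, 110×0.14 = 15.4.
cat         O        E   (O−E)²/E
A          25       22     0.4091
B          22     24.2     0.2000
C          20     17.6     0.3273
D          18     16.5     0.1364
E          13     14.3     0.1182
F          12     15.4     0.7506
Sum = 1.942

1.942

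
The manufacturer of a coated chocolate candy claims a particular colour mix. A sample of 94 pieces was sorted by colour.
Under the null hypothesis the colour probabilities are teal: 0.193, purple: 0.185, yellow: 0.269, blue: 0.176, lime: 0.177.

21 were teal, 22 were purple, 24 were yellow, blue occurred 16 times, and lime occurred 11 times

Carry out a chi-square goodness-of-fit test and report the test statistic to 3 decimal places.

3.666

Expected counts E_i = n·p_i: 94×0.193 = 18.142, 94×0.185 = 17.39, 94×0.269 = 25.286, 94×0.176 = 16.544, 94×0.177 = 16.638.
teal: (21 − 18.142)²/18.142 = 8.168164/18.142 = 0.4502
purple: (22 − 17.39)²/17.39 = 21.2521/17.39 = 1.2221
yellow: (24 − 25.286)²/25.286 = 1.653796/25.286 = 0.0654
blue: (16 − 16.544)²/16.544 = 0.295936/16.544 = 0.0179
lime: (11 − 16.638)²/16.638 = 31.787044/16.638 = 1.9105
Sum = 3.666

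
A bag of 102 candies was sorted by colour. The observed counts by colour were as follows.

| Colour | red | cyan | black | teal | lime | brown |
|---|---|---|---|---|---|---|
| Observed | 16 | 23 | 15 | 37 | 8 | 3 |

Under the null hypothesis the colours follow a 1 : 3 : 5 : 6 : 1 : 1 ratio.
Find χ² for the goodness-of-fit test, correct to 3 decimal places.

Ratio total = 17. Expected counts: 102×1/17 = 6, 102×3/17 = 18, 102×5/17 = 30, 102×6/17 = 36, 102×1/17 = 6, 102×1/17 = 6.
cat         O        E   (O−E)²/E
red        16        6    16.6667
cyan       23       18     1.3889
black      15       30     7.5000
teal       37       36     0.0278
lime        8        6     0.6667
brown       3        6     1.5000
Sum = 27.750

27.750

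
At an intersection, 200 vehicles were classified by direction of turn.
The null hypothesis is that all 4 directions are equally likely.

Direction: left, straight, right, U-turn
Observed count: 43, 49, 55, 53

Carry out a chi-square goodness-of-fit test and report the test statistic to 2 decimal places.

1.68

Expected count for each of the 4 categories: 200/4 = 50.
χ² = (43−50)²/50 + (49−50)²/50 + (55−50)²/50 + (53−50)²/50
   = 0.980 + 0.020 + 0.500 + 0.180
Sum = 1.68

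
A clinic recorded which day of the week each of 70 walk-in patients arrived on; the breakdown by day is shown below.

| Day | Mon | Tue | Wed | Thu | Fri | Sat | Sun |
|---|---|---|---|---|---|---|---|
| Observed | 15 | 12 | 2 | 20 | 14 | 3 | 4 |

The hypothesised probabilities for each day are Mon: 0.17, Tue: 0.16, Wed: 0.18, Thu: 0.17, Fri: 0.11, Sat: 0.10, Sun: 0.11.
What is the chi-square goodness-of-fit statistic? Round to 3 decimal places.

24.514

Expected counts E_i = n·p_i: 70×0.17 = 11.9, 70×0.16 = 11.2, 70×0.18 = 12.6, 70×0.17 = 11.9, 70×0.11 = 7.7, 70×0.10 = 7, 70×0.11 = 7.7.
Mon: (15 − 11.9)²/11.9 = 9.61/11.9 = 0.8076
Tue: (12 − 11.2)²/11.2 = 0.64/11.2 = 0.0571
Wed: (2 − 12.6)²/12.6 = 112.36/12.6 = 8.9175
Thu: (20 − 11.9)²/11.9 = 65.61/11.9 = 5.5134
Fri: (14 − 7.7)²/7.7 = 39.69/7.7 = 5.1545
Sat: (3 − 7)²/7 = 16/7 = 2.2857
Sun: (4 − 7.7)²/7.7 = 13.69/7.7 = 1.7779
Sum = 24.514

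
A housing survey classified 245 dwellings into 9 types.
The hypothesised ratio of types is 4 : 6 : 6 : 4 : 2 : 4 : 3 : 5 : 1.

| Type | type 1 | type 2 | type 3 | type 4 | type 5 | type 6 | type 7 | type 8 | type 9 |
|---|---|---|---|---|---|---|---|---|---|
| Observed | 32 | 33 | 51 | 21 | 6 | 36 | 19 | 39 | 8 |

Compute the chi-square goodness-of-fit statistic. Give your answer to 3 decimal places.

13.826

Ratio total = 35. Expected counts: 245×4/35 = 28, 245×6/35 = 42, 245×6/35 = 42, 245×4/35 = 28, 245×2/35 = 14, 245×4/35 = 28, 245×3/35 = 21, 245×5/35 = 35, 245×1/35 = 7.
type 1: (32 − 28)²/28 = 16/28 = 0.5714
type 2: (33 − 42)²/42 = 81/42 = 1.9286
type 3: (51 − 42)²/42 = 81/42 = 1.9286
type 4: (21 − 28)²/28 = 49/28 = 1.7500
type 5: (6 − 14)²/14 = 64/14 = 4.5714
type 6: (36 − 28)²/28 = 64/28 = 2.2857
type 7: (19 − 21)²/21 = 4/21 = 0.1905
type 8: (39 − 35)²/35 = 16/35 = 0.4571
type 9: (8 − 7)²/7 = 1/7 = 0.1429
Sum = 13.826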